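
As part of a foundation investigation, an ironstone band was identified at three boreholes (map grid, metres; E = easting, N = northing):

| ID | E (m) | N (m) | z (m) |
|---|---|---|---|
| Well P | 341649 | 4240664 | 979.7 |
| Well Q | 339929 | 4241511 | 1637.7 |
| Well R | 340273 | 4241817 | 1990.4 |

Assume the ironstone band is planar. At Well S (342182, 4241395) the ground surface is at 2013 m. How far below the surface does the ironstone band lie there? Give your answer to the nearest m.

Let the plane be z = a·E + b·N + c.
Well Q−Well P: −1720a + 847b = 658;  Well R−Well P: −1376a + 1153b = 1010.7.
Solving gives a = 0.11910276, b = 1.01872108.
Then c = 979.7 − a·341649 − b·4240664 = −4359765.44.
At (342182, 4241395): z_contact = 40754.8 + 4320798.5 − 4359765.44 = 1787.9 m.
Depth below ground = 2013 − 1787.9 = 225 m.

225 m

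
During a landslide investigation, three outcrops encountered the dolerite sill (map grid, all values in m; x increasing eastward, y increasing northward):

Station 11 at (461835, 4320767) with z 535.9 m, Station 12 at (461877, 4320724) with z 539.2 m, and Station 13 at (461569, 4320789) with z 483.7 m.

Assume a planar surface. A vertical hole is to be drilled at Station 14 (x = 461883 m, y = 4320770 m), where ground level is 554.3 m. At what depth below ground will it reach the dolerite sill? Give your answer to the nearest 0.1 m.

Let the plane be z = a·x + b·y + c.
Station 12−Station 11: 42a − 43b = 3.3;  Station 13−Station 11: −266a + 22b = −52.2.
Solving gives a = 0.206581701, b = 0.125033289.
Then c = 535.9 − a·461835 − b·4320767 = −635110.47.
At (461883, 4320770): z_contact = 95416.58 + 540240.08 − 635110.47 = 546.19 m.
Depth below ground = 554.3 − 546.19 = 8.1 m.

8.1 m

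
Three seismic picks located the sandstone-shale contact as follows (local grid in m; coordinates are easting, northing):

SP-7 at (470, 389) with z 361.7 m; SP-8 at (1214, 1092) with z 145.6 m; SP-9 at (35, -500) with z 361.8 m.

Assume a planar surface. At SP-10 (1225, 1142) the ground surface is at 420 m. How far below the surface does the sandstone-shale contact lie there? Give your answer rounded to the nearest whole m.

267 m

Two edge vectors: SP-7→SP-8 = (744, 703, -216.1), SP-7→SP-9 = (-435, -889, 0.1).
Normal n = (SP-7→SP-8) × (SP-7→SP-9) = (-192042.6, 93929.1, -355611).
So ∂z/∂easting = −n_x/n_z = −0.54004 and ∂z/∂northing = −n_y/n_z = 0.26413.
Intercept c from SP-7: 361.7 + 253.82 − 102.75 = 512.77.
At (1225, 1142): z_contact = −661.5 + 301.6 + 512.77 = 152.9 m.
Depth below ground = 420 − 152.9 = 267 m.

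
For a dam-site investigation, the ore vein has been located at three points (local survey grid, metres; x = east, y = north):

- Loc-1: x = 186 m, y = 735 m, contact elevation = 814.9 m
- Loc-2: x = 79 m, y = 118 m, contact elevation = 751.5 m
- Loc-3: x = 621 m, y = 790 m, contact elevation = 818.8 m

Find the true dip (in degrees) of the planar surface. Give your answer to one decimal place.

Two edge vectors: Loc-1→Loc-2 = (-107, -617, -63.4), Loc-1→Loc-3 = (435, 55, 3.9).
Normal n = (Loc-1→Loc-2) × (Loc-1→Loc-3) = (1080.7, -27161.7, 262510).
So ∂z/∂x = −n_x/n_z = −0.00412 and ∂z/∂y = −n_y/n_z = 0.10347.
Gradient magnitude |∇z| = √(a² + b²) = √(0.00002 + 0.01071) = 0.10355.
True dip = arctan(0.10355) = 5.9°, dipping toward S (azimuth ≈ 178°).

5.9°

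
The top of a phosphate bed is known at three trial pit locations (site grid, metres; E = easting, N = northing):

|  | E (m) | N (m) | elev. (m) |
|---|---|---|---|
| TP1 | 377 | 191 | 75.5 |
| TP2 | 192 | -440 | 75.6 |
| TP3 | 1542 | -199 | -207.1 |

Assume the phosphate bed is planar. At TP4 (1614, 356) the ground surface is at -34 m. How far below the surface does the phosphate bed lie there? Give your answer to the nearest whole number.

Two edge vectors: TP1→TP2 = (-185, -631, 0.1), TP1→TP3 = (1165, -390, -282.6).
Normal n = (TP1→TP2) × (TP1→TP3) = (178359.6, -52164.5, 807265).
So ∂z/∂E = −n_x/n_z = −0.22094 and ∂z/∂N = −n_y/n_z = 0.06462.
Intercept c from TP1: 75.5 + 83.30 − 12.34 = 146.45.
At (1614, 356): z_contact = −356.6 + 23.0 + 146.45 = -187.1 m.
Depth below ground = -34 − (-187.1) = 153 m.

153 m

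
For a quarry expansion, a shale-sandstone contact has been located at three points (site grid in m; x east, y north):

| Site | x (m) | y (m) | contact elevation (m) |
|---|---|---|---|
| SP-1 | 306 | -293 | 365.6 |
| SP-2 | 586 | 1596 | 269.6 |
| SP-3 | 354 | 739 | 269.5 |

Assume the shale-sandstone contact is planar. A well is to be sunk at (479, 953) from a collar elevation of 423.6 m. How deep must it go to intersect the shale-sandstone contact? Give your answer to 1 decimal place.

Two edge vectors: SP-1→SP-2 = (280, 1889, -96), SP-1→SP-3 = (48, 1032, -96.1).
Normal n = (SP-1→SP-2) × (SP-1→SP-3) = (-82460.9, 22300, 198288).
So ∂z/∂x = −n_x/n_z = 0.415864 and ∂z/∂y = −n_y/n_z = −0.112463.
Intercept c from SP-1: 365.6 − 127.25 − 32.95 = 205.39.
At (479, 953): z_contact = 199.20 − 107.18 + 205.39 = 297.42 m.
Depth below ground = 423.6 − 297.42 = 126.2 m.

126.2 m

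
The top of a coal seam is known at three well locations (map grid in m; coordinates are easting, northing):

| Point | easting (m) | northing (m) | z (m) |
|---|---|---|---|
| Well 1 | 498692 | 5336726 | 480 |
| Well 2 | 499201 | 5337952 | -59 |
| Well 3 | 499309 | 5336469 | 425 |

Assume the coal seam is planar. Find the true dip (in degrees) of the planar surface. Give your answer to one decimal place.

22.5°

Let the plane be z = a·easting + b·northing + c.
Well 2−Well 1: 509a + 1226b = −539;  Well 3−Well 1: 617a − 257b = −55.
Solving gives a = −0.23212, b = −0.34327.
Gradient magnitude |∇z| = √(a² + b²) = √(0.05388 + 0.11783) = 0.41439.
True dip = arctan(0.41439) = 22.5°, dipping toward NE (azimuth ≈ 034°).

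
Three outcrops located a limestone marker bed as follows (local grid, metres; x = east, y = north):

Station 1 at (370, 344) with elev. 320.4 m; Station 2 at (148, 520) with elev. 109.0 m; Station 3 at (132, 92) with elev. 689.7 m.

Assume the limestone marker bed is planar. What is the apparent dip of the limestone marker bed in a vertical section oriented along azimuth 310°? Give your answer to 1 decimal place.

37.9°

Two edge vectors: Station 1→Station 2 = (-222, 176, -211.4), Station 1→Station 3 = (-238, -252, 369.3).
Normal n = (Station 1→Station 2) × (Station 1→Station 3) = (11724, 132297.8, 97832).
So ∂z/∂x = −n_x/n_z = −0.11984 and ∂z/∂y = −n_y/n_z = −1.35230.
Unit vector along 310° is (sin 310°, cos 310°) = (-0.7660, 0.6428).
Slope in that direction = a·(-0.7660) + b·(0.6428) = −0.77744.
Apparent dip = arctan|0.77744| = 37.9° (true dip is 53.6°, so apparent ≤ true as expected).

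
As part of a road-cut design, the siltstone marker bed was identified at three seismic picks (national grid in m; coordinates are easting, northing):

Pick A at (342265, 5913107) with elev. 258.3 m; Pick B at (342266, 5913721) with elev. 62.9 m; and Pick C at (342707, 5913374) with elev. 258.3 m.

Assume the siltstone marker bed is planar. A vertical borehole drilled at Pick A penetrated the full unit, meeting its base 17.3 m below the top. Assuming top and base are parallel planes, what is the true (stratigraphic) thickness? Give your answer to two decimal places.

Let the plane be z = a·easting + b·northing + c.
Pick B−Pick A: 1a + 614b = −195.4;  Pick C−Pick A: 442a + 267b = 0.
Solving gives a = 0.19243, b = −0.31855.
|∇z| = √(a²+b²) = 0.37216, so dip δ = arctan(0.37216) = 20.41°.
True thickness = vertical thickness × cos δ = 17.3 × cos 20.41° = 16.21 m.

16.21 m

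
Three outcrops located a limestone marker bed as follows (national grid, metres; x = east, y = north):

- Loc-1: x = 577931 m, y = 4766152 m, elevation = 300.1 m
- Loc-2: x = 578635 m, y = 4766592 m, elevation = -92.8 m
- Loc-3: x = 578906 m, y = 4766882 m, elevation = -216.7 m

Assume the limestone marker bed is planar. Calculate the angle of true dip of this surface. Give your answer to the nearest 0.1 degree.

36.3°

Let the plane be z = a·x + b·y + c.
Loc-2−Loc-1: 704a + 440b = −392.9;  Loc-3−Loc-1: 975a + 730b = −516.8.
Solving gives a = −0.69978, b = 0.22669.
Gradient magnitude |∇z| = √(a² + b²) = √(0.48969 + 0.05139) = 0.73558.
True dip = arctan(0.73558) = 36.3°, dipping toward ESE (azimuth ≈ 108°).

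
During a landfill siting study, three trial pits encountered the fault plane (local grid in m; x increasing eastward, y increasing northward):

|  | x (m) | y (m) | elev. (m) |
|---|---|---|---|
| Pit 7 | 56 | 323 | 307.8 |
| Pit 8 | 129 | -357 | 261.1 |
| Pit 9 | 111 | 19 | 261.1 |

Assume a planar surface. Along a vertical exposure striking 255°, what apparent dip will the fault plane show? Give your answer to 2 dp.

48.48°

Two edge vectors: Pit 7→Pit 8 = (73, -680, -46.7), Pit 7→Pit 9 = (55, -304, -46.7).
Normal n = (Pit 7→Pit 8) × (Pit 7→Pit 9) = (17559.2, 840.6, 15208).
So ∂z/∂x = −n_x/n_z = −1.15460 and ∂z/∂y = −n_y/n_z = −0.05527.
Unit vector along 255° is (sin 255°, cos 255°) = (-0.9659, -0.2588).
Slope in that direction = a·(-0.9659) + b·(-0.2588) = 1.12957.
Apparent dip = arctan|1.12957| = 48.48° (true dip is 49.1°, so apparent ≤ true as expected).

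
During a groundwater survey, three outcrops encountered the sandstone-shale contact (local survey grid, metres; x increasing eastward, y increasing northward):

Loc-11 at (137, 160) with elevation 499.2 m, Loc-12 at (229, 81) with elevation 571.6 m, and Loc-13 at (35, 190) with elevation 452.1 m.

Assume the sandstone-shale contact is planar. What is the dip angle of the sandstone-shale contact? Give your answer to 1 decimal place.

Two edge vectors: Loc-11→Loc-12 = (92, -79, 72.4), Loc-11→Loc-13 = (-102, 30, -47.1).
Normal n = (Loc-11→Loc-12) × (Loc-11→Loc-13) = (1548.9, -3051.6, -5298).
So ∂z/∂x = −n_x/n_z = 0.29236 and ∂z/∂y = −n_y/n_z = −0.57599.
Gradient magnitude |∇z| = √(a² + b²) = √(0.08547 + 0.33177) = 0.64594.
True dip = arctan(0.64594) = 32.9°, dipping toward NNW (azimuth ≈ 333°).

32.9°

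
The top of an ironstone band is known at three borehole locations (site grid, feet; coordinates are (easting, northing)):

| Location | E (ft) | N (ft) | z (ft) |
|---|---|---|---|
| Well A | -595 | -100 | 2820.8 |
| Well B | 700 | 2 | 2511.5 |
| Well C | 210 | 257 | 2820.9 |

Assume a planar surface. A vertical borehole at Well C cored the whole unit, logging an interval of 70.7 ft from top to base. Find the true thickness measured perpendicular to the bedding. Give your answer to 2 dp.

57.47 ft

Let the plane be z = a·E + b·N + c.
Well B−Well A: 1295a + 102b = −309.3;  Well C−Well A: 805a + 357b = 0.1.
Solving gives a = −0.29045, b = 0.65521.
|∇z| = √(a²+b²) = 0.71671, so dip δ = arctan(0.71671) = 35.63°.
True thickness = vertical thickness × cos δ = 70.7 × cos 35.63° = 57.47 ft.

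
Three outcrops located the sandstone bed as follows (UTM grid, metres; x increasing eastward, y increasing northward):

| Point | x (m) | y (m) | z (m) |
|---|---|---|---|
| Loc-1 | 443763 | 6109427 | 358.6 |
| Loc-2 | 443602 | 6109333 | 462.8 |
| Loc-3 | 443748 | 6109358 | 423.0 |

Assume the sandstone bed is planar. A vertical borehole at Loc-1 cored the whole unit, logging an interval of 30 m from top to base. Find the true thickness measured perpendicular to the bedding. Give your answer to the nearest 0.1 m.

22.1 m

Let the plane be z = a·x + b·y + c.
Loc-2−Loc-1: −161a − 94b = 104.2;  Loc-3−Loc-1: −15a − 69b = 64.4.
Solving gives a = −0.11715, b = −0.90787.
|∇z| = √(a²+b²) = 0.91539, so dip δ = arctan(0.91539) = 42.47°.
True thickness = vertical thickness × cos δ = 30 × cos 42.47° = 22.1 m.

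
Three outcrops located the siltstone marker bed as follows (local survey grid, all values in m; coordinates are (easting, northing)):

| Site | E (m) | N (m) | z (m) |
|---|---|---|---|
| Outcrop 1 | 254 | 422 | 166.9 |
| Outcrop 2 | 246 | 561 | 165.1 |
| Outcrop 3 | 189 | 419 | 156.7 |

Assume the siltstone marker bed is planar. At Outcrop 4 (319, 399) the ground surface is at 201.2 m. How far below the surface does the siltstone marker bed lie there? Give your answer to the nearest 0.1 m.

24.0 m

Two edge vectors: Outcrop 1→Outcrop 2 = (-8, 139, -1.8), Outcrop 1→Outcrop 3 = (-65, -3, -10.2).
Normal n = (Outcrop 1→Outcrop 2) × (Outcrop 1→Outcrop 3) = (-1423.2, 35.4, 9059).
So ∂z/∂E = −n_x/n_z = 0.15710 and ∂z/∂N = −n_y/n_z = −0.00391.
Intercept c from Outcrop 1: 166.9 − 39.90 + 1.65 = 128.64.
At (319, 399): z_contact = 50.12 − 1.56 + 128.64 = 177.20 m.
Depth below ground = 201.2 − 177.20 = 24.0 m.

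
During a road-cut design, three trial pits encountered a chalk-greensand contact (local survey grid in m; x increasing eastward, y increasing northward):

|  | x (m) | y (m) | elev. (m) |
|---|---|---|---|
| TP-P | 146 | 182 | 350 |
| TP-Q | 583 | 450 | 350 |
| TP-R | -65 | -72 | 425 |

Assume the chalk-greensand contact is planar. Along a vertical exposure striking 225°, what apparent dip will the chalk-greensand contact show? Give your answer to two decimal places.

9.35°

Let the plane be z = a·x + b·y + c.
TP-Q−TP-P: 437a + 268b = 0;  TP-R−TP-P: −211a − 254b = 75.
Solving gives a = 0.36915, b = −0.60193.
Unit vector along 225° is (sin 225°, cos 225°) = (-0.7071, -0.7071).
Slope in that direction = a·(-0.7071) + b·(-0.7071) = 0.16460.
Apparent dip = arctan|0.16460| = 9.35° (true dip is 35.2°, so apparent ≤ true as expected).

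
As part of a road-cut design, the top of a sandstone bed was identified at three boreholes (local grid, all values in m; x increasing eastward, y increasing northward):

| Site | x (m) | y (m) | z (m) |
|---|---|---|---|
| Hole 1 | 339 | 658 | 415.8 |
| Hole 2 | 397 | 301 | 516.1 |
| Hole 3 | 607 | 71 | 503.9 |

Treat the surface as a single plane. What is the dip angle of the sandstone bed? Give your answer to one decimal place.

Let the plane be z = a·x + b·y + c.
Hole 2−Hole 1: 58a − 357b = 100.3;  Hole 3−Hole 1: 268a − 587b = 88.1.
Solving gives a = −0.44498, b = −0.35325.
Gradient magnitude |∇z| = √(a² + b²) = √(0.19801 + 0.12478) = 0.56815.
True dip = arctan(0.56815) = 29.6°, dipping toward NE (azimuth ≈ 052°).

29.6°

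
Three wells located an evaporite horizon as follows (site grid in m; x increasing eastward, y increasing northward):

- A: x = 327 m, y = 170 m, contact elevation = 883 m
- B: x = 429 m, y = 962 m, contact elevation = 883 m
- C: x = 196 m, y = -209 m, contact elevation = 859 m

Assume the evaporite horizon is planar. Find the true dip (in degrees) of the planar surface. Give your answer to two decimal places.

Two edge vectors: A→B = (102, 792, 0), A→C = (-131, -379, -24).
Normal n = (A→B) × (A→C) = (-19008, 2448, 65094).
So ∂z/∂x = −n_x/n_z = 0.29201 and ∂z/∂y = −n_y/n_z = −0.03761.
Gradient magnitude |∇z| = √(a² + b²) = √(0.08527 + 0.00141) = 0.29442.
True dip = arctan(0.29442) = 16.41°, dipping toward W (azimuth ≈ 277°).

16.41°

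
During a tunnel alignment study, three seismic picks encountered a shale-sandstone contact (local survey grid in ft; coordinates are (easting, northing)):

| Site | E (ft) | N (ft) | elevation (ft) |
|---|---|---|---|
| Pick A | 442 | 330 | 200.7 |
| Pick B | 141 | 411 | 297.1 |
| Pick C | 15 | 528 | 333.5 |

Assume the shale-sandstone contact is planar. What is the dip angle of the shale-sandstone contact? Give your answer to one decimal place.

18.6°

Two edge vectors: Pick A→Pick B = (-301, 81, 96.4), Pick A→Pick C = (-427, 198, 132.8).
Normal n = (Pick A→Pick B) × (Pick A→Pick C) = (-8330.4, -1190, -25011).
So ∂z/∂E = −n_x/n_z = −0.33307 and ∂z/∂N = −n_y/n_z = −0.04758.
Gradient magnitude |∇z| = √(a² + b²) = √(0.11094 + 0.00226) = 0.33645.
True dip = arctan(0.33645) = 18.6°, dipping toward E (azimuth ≈ 082°).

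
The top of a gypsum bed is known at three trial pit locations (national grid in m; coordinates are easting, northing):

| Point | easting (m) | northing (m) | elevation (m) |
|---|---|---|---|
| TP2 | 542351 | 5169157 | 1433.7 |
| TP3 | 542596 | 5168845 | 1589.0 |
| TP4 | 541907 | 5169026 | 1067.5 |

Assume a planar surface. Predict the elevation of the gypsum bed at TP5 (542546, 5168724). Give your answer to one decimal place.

Let the plane be z = a·easting + b·northing + c.
TP3−TP2: 245a − 312b = 155.3;  TP4−TP2: −444a − 131b = −366.2.
Solving gives a = 0.788866097, b = 0.121705749.
Then c = 1433.7 − a·542351 − b·5169157 = −1055524.74.
At (542546, 5168724): z = 427996.1 + 629063.4 − 1055524.74 = 1534.8 m.

1534.8 m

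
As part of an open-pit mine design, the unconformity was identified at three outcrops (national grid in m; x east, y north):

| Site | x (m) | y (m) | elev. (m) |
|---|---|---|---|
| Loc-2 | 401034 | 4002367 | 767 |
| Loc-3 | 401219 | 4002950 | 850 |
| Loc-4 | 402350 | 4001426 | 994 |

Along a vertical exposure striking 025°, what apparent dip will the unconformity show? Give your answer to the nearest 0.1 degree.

Let the plane be z = a·x + b·y + c.
Loc-3−Loc-2: 185a + 583b = 83;  Loc-4−Loc-2: 1316a − 941b = 227.
Solving gives a = 0.22356, b = 0.07142.
Unit vector along 025° is (sin 25°, cos 25°) = (0.4226, 0.9063).
Slope in that direction = a·(0.4226) + b·(0.9063) = 0.15922.
Apparent dip = arctan|0.15922| = 9.0° (true dip is 13.2°, so apparent ≤ true as expected).

9.0°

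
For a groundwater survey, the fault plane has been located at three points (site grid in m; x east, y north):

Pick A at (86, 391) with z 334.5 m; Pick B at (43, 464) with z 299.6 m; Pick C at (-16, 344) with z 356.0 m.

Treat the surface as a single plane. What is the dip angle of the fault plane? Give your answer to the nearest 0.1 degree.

25.3°

Let the plane be z = a·x + b·y + c.
Pick B−Pick A: −43a + 73b = −34.9;  Pick C−Pick A: −102a − 47b = 21.5.
Solving gives a = 0.00748, b = −0.47368.
Gradient magnitude |∇z| = √(a² + b²) = √(0.00006 + 0.22437) = 0.47374.
True dip = arctan(0.47374) = 25.3°, dipping toward N (azimuth ≈ 359°).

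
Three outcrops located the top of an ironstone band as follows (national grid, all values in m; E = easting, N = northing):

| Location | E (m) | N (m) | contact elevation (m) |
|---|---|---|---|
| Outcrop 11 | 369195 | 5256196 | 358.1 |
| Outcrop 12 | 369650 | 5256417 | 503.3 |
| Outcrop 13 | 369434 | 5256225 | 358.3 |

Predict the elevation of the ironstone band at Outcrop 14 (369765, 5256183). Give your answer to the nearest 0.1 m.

286.8 m

Two edge vectors: Outcrop 11→Outcrop 12 = (455, 221, 145.2), Outcrop 11→Outcrop 13 = (239, 29, 0.2).
Normal n = (Outcrop 11→Outcrop 12) × (Outcrop 11→Outcrop 13) = (-4166.6, 34611.8, -39624).
So ∂z/∂E = −n_x/n_z = −0.105153442 and ∂z/∂N = −n_y/n_z = 0.873505956.
Intercept c from Outcrop 11: 358.1 + 38822.13 − 4591318.51 = −4552138.29.
At (369765, 5256183): z = −38882.1 + 4591307.2 − 4552138.29 = 286.8 m.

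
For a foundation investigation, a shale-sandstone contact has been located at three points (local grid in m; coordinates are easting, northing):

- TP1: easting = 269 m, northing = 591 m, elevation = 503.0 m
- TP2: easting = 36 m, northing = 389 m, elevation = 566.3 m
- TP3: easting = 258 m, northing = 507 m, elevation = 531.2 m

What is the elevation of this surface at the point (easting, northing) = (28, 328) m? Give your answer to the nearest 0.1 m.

586.8 m

Two edge vectors: TP1→TP2 = (-233, -202, 63.3), TP1→TP3 = (-11, -84, 28.2).
Normal n = (TP1→TP2) × (TP1→TP3) = (-379.2, 5874.3, 17350).
So ∂z/∂easting = −n_x/n_z = 0.02186 and ∂z/∂northing = −n_y/n_z = −0.33858.
Intercept c from TP1: 503 − 5.88 + 200.10 = 697.22.
At (28, 328): z = 0.6 − 111.1 + 697.22 = 586.8 m.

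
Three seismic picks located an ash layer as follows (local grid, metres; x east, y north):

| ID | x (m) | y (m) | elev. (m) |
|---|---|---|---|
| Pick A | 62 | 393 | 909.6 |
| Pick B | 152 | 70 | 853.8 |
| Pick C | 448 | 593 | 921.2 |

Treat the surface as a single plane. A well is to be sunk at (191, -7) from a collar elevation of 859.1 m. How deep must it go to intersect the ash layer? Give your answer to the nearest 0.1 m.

19.5 m

Two edge vectors: Pick A→Pick B = (90, -323, -55.8), Pick A→Pick C = (386, 200, 11.6).
Normal n = (Pick A→Pick B) × (Pick A→Pick C) = (7413.2, -22582.8, 142678).
So ∂z/∂x = −n_x/n_z = −0.05196 and ∂z/∂y = −n_y/n_z = 0.15828.
Intercept c from Pick A: 909.6 + 3.22 − 62.20 = 850.62.
At (191, -7): z_contact = −9.92 − 1.11 + 850.62 = 839.59 m.
Depth below ground = 859.1 − 839.59 = 19.5 m.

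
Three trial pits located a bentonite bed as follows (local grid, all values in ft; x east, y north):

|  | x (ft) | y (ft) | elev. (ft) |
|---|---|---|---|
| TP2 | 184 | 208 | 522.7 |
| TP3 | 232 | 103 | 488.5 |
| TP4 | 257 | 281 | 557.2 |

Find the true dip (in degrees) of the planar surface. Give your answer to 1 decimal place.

Let the plane be z = a·x + b·y + c.
TP3−TP2: 48a − 105b = −34.2;  TP4−TP2: 73a + 73b = 34.5.
Solving gives a = 0.10081, b = 0.37180.
Gradient magnitude |∇z| = √(a² + b²) = √(0.01016 + 0.13823) = 0.38522.
True dip = arctan(0.38522) = 21.1°, dipping toward SSW (azimuth ≈ 195°).

21.1°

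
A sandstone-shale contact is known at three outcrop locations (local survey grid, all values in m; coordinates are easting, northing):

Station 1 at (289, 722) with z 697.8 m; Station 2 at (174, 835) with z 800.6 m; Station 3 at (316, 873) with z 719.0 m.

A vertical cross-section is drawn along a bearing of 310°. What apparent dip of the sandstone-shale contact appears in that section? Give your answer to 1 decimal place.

33.3°

Two edge vectors: Station 1→Station 2 = (-115, 113, 102.8), Station 1→Station 3 = (27, 151, 21.2).
Normal n = (Station 1→Station 2) × (Station 1→Station 3) = (-13127.2, 5213.6, -20416).
So ∂z/∂easting = −n_x/n_z = −0.64299 and ∂z/∂northing = −n_y/n_z = 0.25537.
Unit vector along 310° is (sin 310°, cos 310°) = (-0.7660, 0.6428).
Slope in that direction = a·(-0.7660) + b·(0.6428) = 0.65670.
Apparent dip = arctan|0.65670| = 33.3° (true dip is 34.7°, so apparent ≤ true as expected).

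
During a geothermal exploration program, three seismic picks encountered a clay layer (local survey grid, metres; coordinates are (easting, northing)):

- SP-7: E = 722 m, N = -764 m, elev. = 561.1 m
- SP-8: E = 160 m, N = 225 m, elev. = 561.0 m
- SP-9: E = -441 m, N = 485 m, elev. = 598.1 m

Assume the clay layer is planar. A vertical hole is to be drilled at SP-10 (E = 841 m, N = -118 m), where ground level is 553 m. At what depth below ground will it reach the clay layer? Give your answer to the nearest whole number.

32 m

Let the plane be z = a·E + b·N + c.
SP-8−SP-7: −562a + 989b = −0.1;  SP-9−SP-7: −1163a + 1249b = 37.
Solving gives a = −0.08191, b = −0.04665.
Then c = 561.1 − a·722 − b·-764 = 584.60.
At (841, -118): z_contact = −68.9 + 5.5 + 584.60 = 521.2 m.
Depth below ground = 553 − 521.2 = 32 m.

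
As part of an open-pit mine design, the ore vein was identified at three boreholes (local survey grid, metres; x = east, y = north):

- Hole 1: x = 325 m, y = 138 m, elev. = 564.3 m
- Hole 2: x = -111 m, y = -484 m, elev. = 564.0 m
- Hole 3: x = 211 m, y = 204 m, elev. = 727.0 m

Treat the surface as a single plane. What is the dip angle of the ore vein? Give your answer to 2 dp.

Let the plane be z = a·x + b·y + c.
Hole 2−Hole 1: −436a − 622b = −0.3;  Hole 3−Hole 1: −114a + 66b = 162.7.
Solving gives a = −1.01500, b = 0.71196.
Gradient magnitude |∇z| = √(a² + b²) = √(1.03023 + 0.50689) = 1.23981.
True dip = arctan(1.23981) = 51.11°, dipping toward SE (azimuth ≈ 125°).

51.11°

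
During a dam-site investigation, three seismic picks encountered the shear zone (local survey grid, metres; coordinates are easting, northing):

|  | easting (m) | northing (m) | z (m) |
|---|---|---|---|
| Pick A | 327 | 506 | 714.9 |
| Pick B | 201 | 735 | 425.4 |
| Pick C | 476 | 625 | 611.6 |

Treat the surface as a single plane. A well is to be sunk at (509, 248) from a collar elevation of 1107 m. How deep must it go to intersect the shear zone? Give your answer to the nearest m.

Two edge vectors: Pick A→Pick B = (-126, 229, -289.5), Pick A→Pick C = (149, 119, -103.3).
Normal n = (Pick A→Pick B) × (Pick A→Pick C) = (10794.8, -56151.3, -49115).
So ∂z/∂easting = −n_x/n_z = 0.21979 and ∂z/∂northing = −n_y/n_z = −1.14326.
Intercept c from Pick A: 714.9 − 71.87 + 578.49 = 1221.52.
At (509, 248): z_contact = 111.9 − 283.5 + 1221.52 = 1049.9 m.
Depth below ground = 1107 − 1049.9 = 57 m.

57 m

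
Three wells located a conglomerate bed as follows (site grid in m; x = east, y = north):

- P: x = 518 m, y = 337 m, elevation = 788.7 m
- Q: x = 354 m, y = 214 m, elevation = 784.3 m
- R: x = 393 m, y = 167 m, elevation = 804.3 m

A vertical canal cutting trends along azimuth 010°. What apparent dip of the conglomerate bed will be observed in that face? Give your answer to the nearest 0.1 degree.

Let the plane be z = a·x + b·y + c.
Q−P: −164a − 123b = −4.4;  R−P: −125a − 170b = 15.6.
Solving gives a = 0.21326, b = −0.24857.
Unit vector along 010° is (sin 10°, cos 10°) = (0.1736, 0.9848).
Slope in that direction = a·(0.1736) + b·(0.9848) = −0.20776.
Apparent dip = arctan|0.20776| = 11.7° (true dip is 18.1°, so apparent ≤ true as expected).

11.7°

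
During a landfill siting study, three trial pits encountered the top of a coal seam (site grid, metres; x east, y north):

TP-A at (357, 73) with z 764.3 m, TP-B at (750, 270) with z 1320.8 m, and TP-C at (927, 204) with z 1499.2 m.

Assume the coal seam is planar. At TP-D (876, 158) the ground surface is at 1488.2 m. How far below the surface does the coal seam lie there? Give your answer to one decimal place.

70.8 m

Two edge vectors: TP-A→TP-B = (393, 197, 556.5), TP-A→TP-C = (570, 131, 734.9).
Normal n = (TP-A→TP-B) × (TP-A→TP-C) = (71873.8, 28389.3, -60807).
So ∂z/∂x = −n_x/n_z = 1.18200 and ∂z/∂y = −n_y/n_z = 0.46688.
Intercept c from TP-A: 764.3 − 421.97 − 34.08 = 308.24.
At (876, 158): z_contact = 1035.43 + 73.77 + 308.24 = 1417.44 m.
Depth below ground = 1488.2 − 1417.44 = 70.8 m.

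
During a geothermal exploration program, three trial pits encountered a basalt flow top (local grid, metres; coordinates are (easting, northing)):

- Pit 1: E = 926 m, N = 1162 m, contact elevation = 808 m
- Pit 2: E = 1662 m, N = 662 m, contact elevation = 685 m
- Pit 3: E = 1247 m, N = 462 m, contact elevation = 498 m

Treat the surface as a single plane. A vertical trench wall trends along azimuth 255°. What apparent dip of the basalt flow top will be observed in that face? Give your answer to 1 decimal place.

Let the plane be z = a·E + b·N + c.
Pit 2−Pit 1: 736a − 500b = −123;  Pit 3−Pit 1: 321a − 700b = −310.
Solving gives a = 0.19425, b = 0.53193.
Unit vector along 255° is (sin 255°, cos 255°) = (-0.9659, -0.2588).
Slope in that direction = a·(-0.9659) + b·(-0.2588) = −0.32530.
Apparent dip = arctan|0.32530| = 18.0° (true dip is 29.5°, so apparent ≤ true as expected).

18.0°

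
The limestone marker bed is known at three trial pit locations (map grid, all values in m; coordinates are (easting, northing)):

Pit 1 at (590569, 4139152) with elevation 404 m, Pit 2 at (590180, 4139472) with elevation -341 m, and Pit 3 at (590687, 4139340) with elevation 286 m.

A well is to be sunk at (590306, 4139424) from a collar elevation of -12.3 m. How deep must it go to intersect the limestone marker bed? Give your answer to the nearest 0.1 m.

Two edge vectors: Pit 1→Pit 2 = (-389, 320, -745), Pit 1→Pit 3 = (118, 188, -118).
Normal n = (Pit 1→Pit 2) × (Pit 1→Pit 3) = (102300, -133812, -110892).
So ∂z/∂E = −n_x/n_z = 0.922519208 and ∂z/∂N = −n_y/n_z = −1.206687588.
Intercept c from Pit 1: 404 − 544811.25 + 4994663.34 = 4450256.10.
At (590306, 4139424): z_contact = 544568.62 − 4994991.56 + 4450256.10 = -166.84 m.
Depth below ground = -12.3 − (-166.84) = 154.5 m.

154.5 m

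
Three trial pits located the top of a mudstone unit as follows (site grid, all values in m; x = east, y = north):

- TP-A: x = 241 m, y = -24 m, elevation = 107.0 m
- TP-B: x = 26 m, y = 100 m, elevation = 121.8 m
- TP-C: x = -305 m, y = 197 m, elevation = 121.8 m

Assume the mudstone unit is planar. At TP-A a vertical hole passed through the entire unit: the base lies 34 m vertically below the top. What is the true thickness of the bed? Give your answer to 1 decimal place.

33.0 m

Two edge vectors: TP-A→TP-B = (-215, 124, 14.8), TP-A→TP-C = (-546, 221, 14.8).
Normal n = (TP-A→TP-B) × (TP-A→TP-C) = (-1435.6, -4898.8, 20189).
So ∂z/∂x = −n_x/n_z = 0.07111 and ∂z/∂y = −n_y/n_z = 0.24265.
|∇z| = √(a²+b²) = 0.25285, so dip δ = arctan(0.25285) = 14.19°.
True thickness = vertical thickness × cos δ = 34 × cos 14.19° = 33.0 m.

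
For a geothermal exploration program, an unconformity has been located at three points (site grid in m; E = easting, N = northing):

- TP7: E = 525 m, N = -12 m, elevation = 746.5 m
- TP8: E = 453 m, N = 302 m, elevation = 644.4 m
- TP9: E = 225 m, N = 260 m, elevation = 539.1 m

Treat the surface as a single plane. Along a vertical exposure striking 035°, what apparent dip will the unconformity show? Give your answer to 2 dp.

Let the plane be z = a·E + b·N + c.
TP8−TP7: −72a + 314b = −102.1;  TP9−TP7: −300a + 272b = −207.4.
Solving gives a = 0.50060, b = −0.21037.
Unit vector along 035° is (sin 35°, cos 35°) = (0.5736, 0.8192).
Slope in that direction = a·(0.5736) + b·(0.8192) = 0.11480.
Apparent dip = arctan|0.11480| = 6.55° (true dip is 28.5°, so apparent ≤ true as expected).

6.55°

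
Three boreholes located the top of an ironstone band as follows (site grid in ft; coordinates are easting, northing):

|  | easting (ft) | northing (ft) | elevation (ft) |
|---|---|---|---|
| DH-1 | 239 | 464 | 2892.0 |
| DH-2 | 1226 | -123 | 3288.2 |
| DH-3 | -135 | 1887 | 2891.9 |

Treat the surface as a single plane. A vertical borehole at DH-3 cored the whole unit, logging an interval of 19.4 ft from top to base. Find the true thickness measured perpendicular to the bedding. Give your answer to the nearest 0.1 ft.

17.4 ft

Two edge vectors: DH-1→DH-2 = (987, -587, 396.2), DH-1→DH-3 = (-374, 1423, -0.1).
Normal n = (DH-1→DH-2) × (DH-1→DH-3) = (-563733.9, -148080.1, 1184963).
So ∂z/∂easting = −n_x/n_z = 0.47574 and ∂z/∂northing = −n_y/n_z = 0.12497.
|∇z| = √(a²+b²) = 0.49188, so dip δ = arctan(0.49188) = 26.19°.
True thickness = vertical thickness × cos δ = 19.4 × cos 26.19° = 17.4 ft.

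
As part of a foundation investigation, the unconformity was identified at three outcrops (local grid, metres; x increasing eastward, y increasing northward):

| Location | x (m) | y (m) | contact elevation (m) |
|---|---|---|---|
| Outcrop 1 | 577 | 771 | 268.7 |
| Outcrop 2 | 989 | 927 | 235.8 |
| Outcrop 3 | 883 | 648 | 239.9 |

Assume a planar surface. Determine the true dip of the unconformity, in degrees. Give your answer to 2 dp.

Two edge vectors: Outcrop 1→Outcrop 2 = (412, 156, -32.9), Outcrop 1→Outcrop 3 = (306, -123, -28.8).
Normal n = (Outcrop 1→Outcrop 2) × (Outcrop 1→Outcrop 3) = (-8539.5, 1798.2, -98412).
So ∂z/∂x = −n_x/n_z = −0.08677 and ∂z/∂y = −n_y/n_z = 0.01827.
Gradient magnitude |∇z| = √(a² + b²) = √(0.00753 + 0.00033) = 0.08868.
True dip = arctan(0.08868) = 5.07°, dipping toward ESE (azimuth ≈ 102°).

5.07°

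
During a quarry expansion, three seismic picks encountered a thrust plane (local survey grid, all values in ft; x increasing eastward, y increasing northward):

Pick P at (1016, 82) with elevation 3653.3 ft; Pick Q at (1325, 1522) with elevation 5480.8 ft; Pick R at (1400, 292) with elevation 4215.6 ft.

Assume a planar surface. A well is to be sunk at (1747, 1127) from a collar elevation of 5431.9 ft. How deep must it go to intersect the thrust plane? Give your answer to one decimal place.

10.1 ft

Two edge vectors: Pick P→Pick Q = (309, 1440, 1827.5), Pick P→Pick R = (384, 210, 562.3).
Normal n = (Pick P→Pick Q) × (Pick P→Pick R) = (425937, 528009.3, -488070).
So ∂z/∂x = −n_x/n_z = 0.872697 and ∂z/∂y = −n_y/n_z = 1.081831.
Intercept c from Pick P: 3653.3 − 886.66 − 88.71 = 2677.93.
At (1747, 1127): z_contact = 1524.60 + 1219.22 + 2677.93 = 5421.75 ft.
Depth below ground = 5431.9 − 5421.75 = 10.1 ft.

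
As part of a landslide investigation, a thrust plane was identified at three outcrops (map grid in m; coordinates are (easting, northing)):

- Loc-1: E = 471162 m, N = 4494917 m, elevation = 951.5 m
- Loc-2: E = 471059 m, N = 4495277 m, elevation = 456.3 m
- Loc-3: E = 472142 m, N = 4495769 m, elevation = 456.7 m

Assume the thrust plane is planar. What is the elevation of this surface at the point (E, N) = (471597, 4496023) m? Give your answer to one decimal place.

-154.1 m

Let the plane be z = a·E + b·N + c.
Loc-2−Loc-1: −103a + 360b = −495.2;  Loc-3−Loc-1: 980a + 852b = −494.8.
Solving gives a = 0.553351674, b = −1.217235493.
Then c = 951.5 − a·471162 − b·4494917 = 5211605.73.
At (471597, 4496023): z = 260959.0 − 5472718.8 + 5211605.73 = -154.1 m.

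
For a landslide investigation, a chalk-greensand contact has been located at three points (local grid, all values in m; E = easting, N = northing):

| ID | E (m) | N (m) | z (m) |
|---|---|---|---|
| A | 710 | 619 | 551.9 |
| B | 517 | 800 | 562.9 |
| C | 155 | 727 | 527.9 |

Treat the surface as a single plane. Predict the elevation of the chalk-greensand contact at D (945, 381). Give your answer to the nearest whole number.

Two edge vectors: A→B = (-193, 181, 11), A→C = (-555, 108, -24).
Normal n = (A→B) × (A→C) = (-5532, -10737, 79611).
So ∂z/∂E = −n_x/n_z = 0.06949 and ∂z/∂N = −n_y/n_z = 0.13487.
Intercept c from A: 551.9 − 49.34 − 83.48 = 419.08.
At (945, 381): z = 65.7 + 51.4 + 419.08 = 536.1 m.

536 m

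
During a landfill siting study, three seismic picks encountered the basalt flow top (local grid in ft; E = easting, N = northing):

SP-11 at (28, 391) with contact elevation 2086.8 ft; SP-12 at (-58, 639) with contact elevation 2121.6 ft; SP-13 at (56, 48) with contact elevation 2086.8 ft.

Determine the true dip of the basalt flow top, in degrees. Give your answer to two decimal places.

27.97°

Two edge vectors: SP-11→SP-12 = (-86, 248, 34.8), SP-11→SP-13 = (28, -343, 0).
Normal n = (SP-11→SP-12) × (SP-11→SP-13) = (11936.4, 974.4, 22554).
So ∂z/∂E = −n_x/n_z = −0.52924 and ∂z/∂N = −n_y/n_z = −0.04320.
Gradient magnitude |∇z| = √(a² + b²) = √(0.28009 + 0.00187) = 0.53100.
True dip = arctan(0.53100) = 27.97°, dipping toward E (azimuth ≈ 085°).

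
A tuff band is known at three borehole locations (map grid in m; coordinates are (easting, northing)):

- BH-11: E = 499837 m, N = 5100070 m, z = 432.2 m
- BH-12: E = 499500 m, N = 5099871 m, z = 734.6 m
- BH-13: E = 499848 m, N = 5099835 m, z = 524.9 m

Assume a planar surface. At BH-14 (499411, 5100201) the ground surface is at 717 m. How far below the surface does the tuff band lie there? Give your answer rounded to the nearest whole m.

65 m

Two edge vectors: BH-11→BH-12 = (-337, -199, 302.4), BH-11→BH-13 = (11, -235, 92.7).
Normal n = (BH-11→BH-12) × (BH-11→BH-13) = (52616.7, 34566.3, 81384).
So ∂z/∂E = −n_x/n_z = −0.64652389 and ∂z/∂N = −n_y/n_z = −0.42473091.
Intercept c from BH-11: 432.2 + 323156.56 + 2166157.35 = 2489746.11.
At (499411, 5100201): z_contact = −322881.1 − 2166213.0 + 2489746.11 = 652.0 m.
Depth below ground = 717 − 652.0 = 65 m.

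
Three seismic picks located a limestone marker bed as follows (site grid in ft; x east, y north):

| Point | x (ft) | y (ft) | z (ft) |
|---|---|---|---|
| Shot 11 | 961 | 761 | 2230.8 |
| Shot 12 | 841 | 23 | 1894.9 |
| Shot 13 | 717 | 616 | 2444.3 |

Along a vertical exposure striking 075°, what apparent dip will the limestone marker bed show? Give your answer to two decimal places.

Let the plane be z = a·x + b·y + c.
Shot 12−Shot 11: −120a − 738b = −335.9;  Shot 13−Shot 11: −244a − 145b = 213.5.
Solving gives a = −1.26800, b = 0.66133.
Unit vector along 075° is (sin 75°, cos 75°) = (0.9659, 0.2588).
Slope in that direction = a·(0.9659) + b·(0.2588) = −1.05363.
Apparent dip = arctan|1.05363| = 46.50° (true dip is 55.0°, so apparent ≤ true as expected).

46.50°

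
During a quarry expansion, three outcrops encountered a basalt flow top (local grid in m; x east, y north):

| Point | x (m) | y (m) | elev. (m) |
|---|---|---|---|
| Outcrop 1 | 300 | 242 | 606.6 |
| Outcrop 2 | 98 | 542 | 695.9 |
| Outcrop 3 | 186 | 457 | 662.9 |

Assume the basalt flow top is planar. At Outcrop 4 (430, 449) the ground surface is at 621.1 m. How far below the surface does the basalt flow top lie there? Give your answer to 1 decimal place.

Let the plane be z = a·x + b·y + c.
Outcrop 2−Outcrop 1: −202a + 300b = 89.3;  Outcrop 3−Outcrop 1: −114a + 215b = 56.3.
Solving gives a = −0.25022, b = 0.12919.
Then c = 606.6 − a·300 − b·242 = 650.40.
At (430, 449): z_contact = −107.59 + 58.01 + 650.40 = 600.81 m.
Depth below ground = 621.1 − 600.81 = 20.3 m.

20.3 m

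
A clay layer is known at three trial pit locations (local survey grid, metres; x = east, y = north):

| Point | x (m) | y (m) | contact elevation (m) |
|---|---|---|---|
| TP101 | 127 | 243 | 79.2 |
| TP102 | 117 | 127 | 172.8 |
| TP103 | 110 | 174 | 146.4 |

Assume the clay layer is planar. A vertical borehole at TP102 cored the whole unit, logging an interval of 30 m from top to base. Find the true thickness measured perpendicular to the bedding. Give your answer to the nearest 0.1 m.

18.6 m

Two edge vectors: TP101→TP102 = (-10, -116, 93.6), TP101→TP103 = (-17, -69, 67.2).
Normal n = (TP101→TP102) × (TP101→TP103) = (-1336.8, -919.2, -1282).
So ∂z/∂x = −n_x/n_z = −1.04275 and ∂z/∂y = −n_y/n_z = −0.71700.
|∇z| = √(a²+b²) = 1.26547, so dip δ = arctan(1.26547) = 51.68°.
True thickness = vertical thickness × cos δ = 30 × cos 51.68° = 18.6 m.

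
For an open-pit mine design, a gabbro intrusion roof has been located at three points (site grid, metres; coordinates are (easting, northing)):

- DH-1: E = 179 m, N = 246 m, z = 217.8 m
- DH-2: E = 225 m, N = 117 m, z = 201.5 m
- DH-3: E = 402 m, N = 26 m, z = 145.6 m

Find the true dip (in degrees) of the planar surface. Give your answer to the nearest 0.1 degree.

17.1°

Two edge vectors: DH-1→DH-2 = (46, -129, -16.3), DH-1→DH-3 = (223, -220, -72.2).
Normal n = (DH-1→DH-2) × (DH-1→DH-3) = (5727.8, -313.7, 18647).
So ∂z/∂E = −n_x/n_z = −0.30717 and ∂z/∂N = −n_y/n_z = 0.01682.
Gradient magnitude |∇z| = √(a² + b²) = √(0.09435 + 0.00028) = 0.30763.
True dip = arctan(0.30763) = 17.1°, dipping toward E (azimuth ≈ 093°).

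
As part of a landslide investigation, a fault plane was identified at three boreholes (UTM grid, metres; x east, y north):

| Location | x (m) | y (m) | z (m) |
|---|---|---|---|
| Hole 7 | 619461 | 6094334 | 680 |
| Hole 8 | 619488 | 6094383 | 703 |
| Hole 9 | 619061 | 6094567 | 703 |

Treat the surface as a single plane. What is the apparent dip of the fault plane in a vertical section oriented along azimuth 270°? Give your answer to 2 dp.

Let the plane be z = a·x + b·y + c.
Hole 8−Hole 7: 27a + 49b = 23;  Hole 9−Hole 7: −400a + 233b = 23.
Solving gives a = 0.16345, b = 0.37932.
Unit vector along 270° is (sin 270°, cos 270°) = (-1.0000, -0.0000).
Slope in that direction = a·(-1.0000) + b·(-0.0000) = −0.16345.
Apparent dip = arctan|0.16345| = 9.28° (true dip is 22.4°, so apparent ≤ true as expected).

9.28°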